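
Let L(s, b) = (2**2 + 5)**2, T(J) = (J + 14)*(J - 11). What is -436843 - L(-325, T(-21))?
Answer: -436924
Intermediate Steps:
T(J) = (-11 + J)*(14 + J) (T(J) = (14 + J)*(-11 + J) = (-11 + J)*(14 + J))
L(s, b) = 81 (L(s, b) = (4 + 5)**2 = 9**2 = 81)
-436843 - L(-325, T(-21)) = -436843 - 1*81 = -436843 - 81 = -436924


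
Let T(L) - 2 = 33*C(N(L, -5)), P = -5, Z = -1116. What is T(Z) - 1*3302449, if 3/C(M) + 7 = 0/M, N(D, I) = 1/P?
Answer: -23117228/7 ≈ -3.3025e+6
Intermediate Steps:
N(D, I) = -⅕ (N(D, I) = 1/(-5) = -⅕)
C(M) = -3/7 (C(M) = 3/(-7 + 0/M) = 3/(-7 + 0) = 3/(-7) = 3*(-⅐) = -3/7)
T(L) = -85/7 (T(L) = 2 + 33*(-3/7) = 2 - 99/7 = -85/7)
T(Z) - 1*3302449 = -85/7 - 1*3302449 = -85/7 - 3302449 = -23117228/7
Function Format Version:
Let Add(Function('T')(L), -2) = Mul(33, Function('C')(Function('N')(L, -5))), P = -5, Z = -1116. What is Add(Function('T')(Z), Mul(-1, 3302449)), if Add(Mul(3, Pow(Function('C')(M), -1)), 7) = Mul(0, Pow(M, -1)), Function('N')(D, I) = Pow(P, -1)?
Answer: Rational(-23117228, 7) ≈ -3.3025e+6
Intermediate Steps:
Function('N')(D, I) = Rational(-1, 5) (Function('N')(D, I) = Pow(-5, -1) = Rational(-1, 5))
Function('C')(M) = Rational(-3, 7) (Function('C')(M) = Mul(3, Pow(Add(-7, Mul(0, Pow(M, -1))), -1)) = Mul(3, Pow(Add(-7, 0), -1)) = Mul(3, Pow(-7, -1)) = Mul(3, Rational(-1, 7)) = Rational(-3, 7))
Function('T')(L) = Rational(-85, 7) (Function('T')(L) = Add(2, Mul(33, Rational(-3, 7))) = Add(2, Rational(-99, 7)) = Rational(-85, 7))
Add(Function('T')(Z), Mul(-1, 3302449)) = Add(Rational(-85, 7), Mul(-1, 3302449)) = Add(Rational(-85, 7), -3302449) = Rational(-23117228, 7)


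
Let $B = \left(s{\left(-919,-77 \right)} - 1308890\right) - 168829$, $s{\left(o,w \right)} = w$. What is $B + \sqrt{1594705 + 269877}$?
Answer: $-1477796 + \sqrt{1864582} \approx -1.4764 \cdot 10^{6}$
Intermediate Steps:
$B = -1477796$ ($B = \left(-77 - 1308890\right) - 168829 = -1308967 - 168829 = -1477796$)
$B + \sqrt{1594705 + 269877} = -1477796 + \sqrt{1594705 + 269877} = -1477796 + \sqrt{1864582}$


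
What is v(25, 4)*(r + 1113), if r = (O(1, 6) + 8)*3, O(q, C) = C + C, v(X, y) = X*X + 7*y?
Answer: 765969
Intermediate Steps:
v(X, y) = X² + 7*y
O(q, C) = 2*C
r = 60 (r = (2*6 + 8)*3 = (12 + 8)*3 = 20*3 = 60)
v(25, 4)*(r + 1113) = (25² + 7*4)*(60 + 1113) = (625 + 28)*1173 = 653*1173 = 765969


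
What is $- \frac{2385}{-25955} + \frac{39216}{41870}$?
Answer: $\frac{111771123}{108673585} \approx 1.0285$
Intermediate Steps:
$- \frac{2385}{-25955} + \frac{39216}{41870} = \left(-2385\right) \left(- \frac{1}{25955}\right) + 39216 \cdot \frac{1}{41870} = \frac{477}{5191} + \frac{19608}{20935} = \frac{111771123}{108673585}$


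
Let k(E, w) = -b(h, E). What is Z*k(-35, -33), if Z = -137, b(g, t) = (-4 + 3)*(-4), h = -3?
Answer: 548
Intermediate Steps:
b(g, t) = 4 (b(g, t) = -1*(-4) = 4)
k(E, w) = -4 (k(E, w) = -1*4 = -4)
Z*k(-35, -33) = -137*(-4) = 548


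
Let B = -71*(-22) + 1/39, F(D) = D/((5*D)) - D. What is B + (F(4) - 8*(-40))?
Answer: 366254/195 ≈ 1878.2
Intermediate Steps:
F(D) = ⅕ - D (F(D) = D*(1/(5*D)) - D = ⅕ - D)
B = 60919/39 (B = 1562 + 1/39 = 60919/39 ≈ 1562.0)
B + (F(4) - 8*(-40)) = 60919/39 + ((⅕ - 1*4) - 8*(-40)) = 60919/39 + ((⅕ - 4) + 320) = 60919/39 + (-19/5 + 320) = 60919/39 + 1581/5 = 366254/195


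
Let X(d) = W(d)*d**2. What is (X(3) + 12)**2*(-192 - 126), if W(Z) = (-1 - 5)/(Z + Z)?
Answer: -2862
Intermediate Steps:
W(Z) = -3/Z (W(Z) = -6*1/(2*Z) = -3/Z)
X(d) = -3*d (X(d) = (-3/d)*d**2 = -3*d)
(X(3) + 12)**2*(-192 - 126) = (-3*3 + 12)**2*(-192 - 126) = (-9 + 12)**2*(-318) = 3**2*(-318) = 9*(-318) = -2862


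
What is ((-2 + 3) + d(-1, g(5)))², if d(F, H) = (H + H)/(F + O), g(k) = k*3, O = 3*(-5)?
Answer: 49/64 ≈ 0.76563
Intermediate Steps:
O = -15
g(k) = 3*k
d(F, H) = 2*H/(-15 + F) (d(F, H) = (H + H)/(F - 15) = (2*H)/(-15 + F) = 2*H/(-15 + F))
((-2 + 3) + d(-1, g(5)))² = ((-2 + 3) + 2*(3*5)/(-15 - 1))² = (1 + 2*15/(-16))² = (1 + 2*15*(-1/16))² = (1 - 15/8)² = (-7/8)² = 49/64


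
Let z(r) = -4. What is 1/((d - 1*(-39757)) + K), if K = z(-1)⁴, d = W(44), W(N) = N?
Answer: 1/40057 ≈ 2.4964e-5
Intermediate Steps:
d = 44
K = 256 (K = (-4)⁴ = 256)
1/((d - 1*(-39757)) + K) = 1/((44 - 1*(-39757)) + 256) = 1/((44 + 39757) + 256) = 1/(39801 + 256) = 1/40057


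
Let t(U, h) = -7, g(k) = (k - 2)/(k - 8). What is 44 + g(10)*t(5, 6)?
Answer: 16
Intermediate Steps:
g(k) = (-2 + k)/(-8 + k)
44 + g(10)*t(5, 6) = 44 + ((-2 + 10)/(-8 + 10))*(-7) = 44 + (8/2)*(-7) = 44 + ((1/2)*8)*(-7) = 44 + 4*(-7) = 44 - 28 = 16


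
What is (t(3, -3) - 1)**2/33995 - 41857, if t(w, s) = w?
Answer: -1422928711/33995 ≈ -41857.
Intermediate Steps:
(t(3, -3) - 1)**2/33995 - 41857 = (3 - 1)**2/33995 - 41857 = 2**2*(1/33995) - 41857 = 4*(1/33995) - 41857 = 4/33995 - 41857 = -1422928711/33995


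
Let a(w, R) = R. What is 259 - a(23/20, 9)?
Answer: 250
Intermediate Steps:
259 - a(23/20, 9) = 259 - 1*9 = 259 - 9 = 250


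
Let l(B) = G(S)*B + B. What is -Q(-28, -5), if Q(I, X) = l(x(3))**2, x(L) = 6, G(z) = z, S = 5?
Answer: -1296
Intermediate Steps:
l(B) = 6*B (l(B) = 5*B + B = 6*B)
Q(I, X) = 1296 (Q(I, X) = (6*6)**2 = 36**2 = 1296)
-Q(-28, -5) = -1*1296 = -1296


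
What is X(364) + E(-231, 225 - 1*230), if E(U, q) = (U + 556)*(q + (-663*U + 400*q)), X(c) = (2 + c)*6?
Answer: 49125296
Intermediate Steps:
X(c) = 12 + 6*c
E(U, q) = (556 + U)*(-663*U + 401*q)
X(364) + E(-231, 225 - 1*230) = (12 + 6*364) + (-368628*(-231) - 663*(-231)² + 222956*(225 - 1*230) + 401*(-231)*(225 - 1*230)) = (12 + 2184) + (85153068 - 663*53361 + 222956*(225 - 230) + 401*(-231)*(225 - 230)) = 2196 + (85153068 - 35378343 + 222956*(-5) + 401*(-231)*(-5)) = 2196 + (85153068 - 35378343 - 1114780 + 463155) = 2196 + 49123100 = 49125296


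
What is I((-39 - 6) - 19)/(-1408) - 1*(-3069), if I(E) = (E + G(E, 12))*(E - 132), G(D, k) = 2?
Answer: 538625/176 ≈ 3060.4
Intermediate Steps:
I(E) = (-132 + E)*(2 + E) (I(E) = (E + 2)*(E - 132) = (2 + E)*(-132 + E) = (-132 + E)*(2 + E))
I((-39 - 6) - 19)/(-1408) - 1*(-3069) = (-264 + ((-39 - 6) - 19)² - 130*((-39 - 6) - 19))/(-1408) - 1*(-3069) = (-264 + (-45 - 19)² - 130*(-45 - 19))*(-1/1408) + 3069 = (-264 + (-64)² - 130*(-64))*(-1/1408) + 3069 = (-264 + 4096 + 8320)*(-1/1408) + 3069 = 12152*(-1/1408) + 3069 = -1519/176 + 3069 = 538625/176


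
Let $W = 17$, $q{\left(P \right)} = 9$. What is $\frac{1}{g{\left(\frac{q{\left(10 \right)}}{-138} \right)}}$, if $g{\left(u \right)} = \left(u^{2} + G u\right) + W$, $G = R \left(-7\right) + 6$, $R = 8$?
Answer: $\frac{2116}{42881} \approx 0.049346$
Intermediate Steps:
$G = -50$ ($G = 8 \left(-7\right) + 6 = -56 + 6 = -50$)
$g{\left(u \right)} = 17 + u^{2} - 50 u$ ($g{\left(u \right)} = \left(u^{2} - 50 u\right) + 17 = 17 + u^{2} - 50 u$)
$\frac{1}{g{\left(\frac{q{\left(10 \right)}}{-138} \right)}} = \frac{1}{17 + \left(\frac{9}{-138}\right)^{2} - 50 \frac{9}{-138}} = \frac{1}{17 + \left(9 \left(- \frac{1}{138}\right)\right)^{2} - 50 \cdot 9 \left(- \frac{1}{138}\right)} = \frac{1}{17 + \left(- \frac{3}{46}\right)^{2} - - \frac{75}{23}} = \frac{1}{17 + \frac{9}{2116} + \frac{75}{23}} = \frac{1}{\frac{42881}{2116}} = \frac{2116}{42881}$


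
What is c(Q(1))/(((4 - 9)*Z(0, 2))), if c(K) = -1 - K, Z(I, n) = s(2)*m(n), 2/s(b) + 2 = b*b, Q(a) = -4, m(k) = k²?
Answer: -3/20 ≈ -0.15000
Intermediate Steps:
s(b) = 2/(-2 + b²) (s(b) = 2/(-2 + b*b) = 2/(-2 + b²))
Z(I, n) = n² (Z(I, n) = (2/(-2 + 2²))*n² = (2/(-2 + 4))*n² = (2/2)*n² = (2*(½))*n² = 1*n² = n²)
c(Q(1))/(((4 - 9)*Z(0, 2))) = (-1 - 1*(-4))/(((4 - 9)*2²)) = (-1 + 4)/((-5*4)) = 3/(-20) = 3*(-1/20) = -3/20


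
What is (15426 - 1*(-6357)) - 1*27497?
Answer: -5714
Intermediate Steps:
(15426 - 1*(-6357)) - 1*27497 = (15426 + 6357) - 27497 = 21783 - 27497 = -5714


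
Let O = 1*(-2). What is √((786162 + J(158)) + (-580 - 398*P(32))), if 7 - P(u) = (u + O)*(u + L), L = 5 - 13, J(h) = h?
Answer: √1069514 ≈ 1034.2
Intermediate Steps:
O = -2
L = -8
P(u) = 7 - (-8 + u)*(-2 + u) (P(u) = 7 - (u - 2)*(u - 8) = 7 - (-2 + u)*(-8 + u) = 7 - (-8 + u)*(-2 + u))
√((786162 + J(158)) + (-580 - 398*P(32))) = √((786162 + 158) + (-580 - 398*(-9 - 1*32² + 10*32))) = √(786320 + (-580 - 398*(-9 - 1*1024 + 320))) = √(786320 + (-580 - 398*(-9 - 1024 + 320))) = √(786320 + (-580 - 398*(-713))) = √(786320 + (-580 + 283774)) = √(786320 + 283194) = √1069514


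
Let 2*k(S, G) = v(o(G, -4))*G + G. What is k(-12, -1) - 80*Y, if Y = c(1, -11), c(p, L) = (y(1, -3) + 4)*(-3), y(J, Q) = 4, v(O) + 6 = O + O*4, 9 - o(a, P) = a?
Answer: 3795/2 ≈ 1897.5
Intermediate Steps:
o(a, P) = 9 - a
v(O) = -6 + 5*O (v(O) = -6 + (O + O*4) = -6 + (O + 4*O) = -6 + 5*O)
k(S, G) = G/2 + G*(39 - 5*G)/2 (k(S, G) = ((-6 + 5*(9 - G))*G + G)/2 = ((-6 + (45 - 5*G))*G + G)/2 = ((39 - 5*G)*G + G)/2 = (G*(39 - 5*G) + G)/2 = (G + G*(39 - 5*G))/2 = G/2 + G*(39 - 5*G)/2)
c(p, L) = -24 (c(p, L) = (4 + 4)*(-3) = 8*(-3) = -24)
Y = -24
k(-12, -1) - 80*Y = (5/2)*(-1)*(8 - 1*(-1)) - 80*(-24) = (5/2)*(-1)*(8 + 1) + 1920 = (5/2)*(-1)*9 + 1920 = -45/2 + 1920 = 3795/2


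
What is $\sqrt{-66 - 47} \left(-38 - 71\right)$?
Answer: $- 109 i \sqrt{113} \approx - 1158.7 i$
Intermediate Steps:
$\sqrt{-66 - 47} \left(-38 - 71\right) = \sqrt{-113} \left(-109\right) = i \sqrt{113} \left(-109\right) = - 109 i \sqrt{113}$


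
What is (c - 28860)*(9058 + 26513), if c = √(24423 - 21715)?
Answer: -1026579060 + 71142*√677 ≈ -1.0247e+9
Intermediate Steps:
c = 2*√677 (c = √2708 = 2*√677 ≈ 52.038)
(c - 28860)*(9058 + 26513) = (2*√677 - 28860)*(9058 + 26513) = (-28860 + 2*√677)*35571 = -1026579060 + 71142*√677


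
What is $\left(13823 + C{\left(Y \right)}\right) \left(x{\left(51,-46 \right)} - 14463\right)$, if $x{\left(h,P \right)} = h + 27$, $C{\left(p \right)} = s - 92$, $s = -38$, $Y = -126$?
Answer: $-196973805$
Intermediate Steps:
$C{\left(p \right)} = -130$ ($C{\left(p \right)} = -38 - 92 = -130$)
$x{\left(h,P \right)} = 27 + h$
$\left(13823 + C{\left(Y \right)}\right) \left(x{\left(51,-46 \right)} - 14463\right) = \left(13823 - 130\right) \left(\left(27 + 51\right) - 14463\right) = 13693 \left(78 - 14463\right) = 13693 \left(-14385\right) = -196973805$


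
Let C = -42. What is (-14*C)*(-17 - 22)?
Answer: -22932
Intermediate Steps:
(-14*C)*(-17 - 22) = (-14*(-42))*(-17 - 22) = 588*(-39) = -22932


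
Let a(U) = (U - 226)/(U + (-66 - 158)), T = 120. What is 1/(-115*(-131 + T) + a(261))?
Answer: 37/46840 ≈ 0.00078992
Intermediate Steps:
a(U) = (-226 + U)/(-224 + U) (a(U) = (-226 + U)/(U - 224) = (-226 + U)/(-224 + U))
1/(-115*(-131 + T) + a(261)) = 1/(-115*(-131 + 120) + (-226 + 261)/(-224 + 261)) = 1/(-115*(-11) + 35/37) = 1/(1265 + (1/37)*35) = 1/(1265 + 35/37) = 1/(46840/37) = 37/46840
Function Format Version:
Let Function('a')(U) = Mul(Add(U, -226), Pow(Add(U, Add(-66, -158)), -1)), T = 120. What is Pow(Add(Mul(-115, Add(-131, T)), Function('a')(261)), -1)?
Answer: Rational(37, 46840) ≈ 0.00078992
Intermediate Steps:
Function('a')(U) = Mul(Pow(Add(-224, U), -1), Add(-226, U)) (Function('a')(U) = Mul(Add(-226, U), Pow(Add(U, -224), -1)) = Mul(Add(-226, U), Pow(Add(-224, U), -1)) = Mul(Pow(Add(-224, U), -1), Add(-226, U)))
Pow(Add(Mul(-115, Add(-131, T)), Function('a')(261)), -1) = Pow(Add(Mul(-115, Add(-131, 120)), Mul(Pow(Add(-224, 261), -1), Add(-226, 261))), -1) = Pow(Add(Mul(-115, -11), Mul(Pow(37, -1), 35)), -1) = Pow(Add(1265, Mul(Rational(1, 37), 35)), -1) = Pow(Add(1265, Rational(35, 37)), -1) = Pow(Rational(46840, 37), -1) = Rational(37, 46840)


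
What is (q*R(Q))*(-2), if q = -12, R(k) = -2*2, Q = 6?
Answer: -96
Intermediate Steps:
R(k) = -4
(q*R(Q))*(-2) = -12*(-4)*(-2) = 48*(-2) = -96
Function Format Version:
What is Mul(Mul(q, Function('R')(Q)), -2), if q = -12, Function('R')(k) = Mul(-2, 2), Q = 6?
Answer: -96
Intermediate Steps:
Function('R')(k) = -4
Mul(Mul(q, Function('R')(Q)), -2) = Mul(Mul(-12, -4), -2) = Mul(48, -2) = -96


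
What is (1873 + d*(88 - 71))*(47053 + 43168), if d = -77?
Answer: 50884644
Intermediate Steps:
(1873 + d*(88 - 71))*(47053 + 43168) = (1873 - 77*(88 - 71))*(47053 + 43168) = (1873 - 77*17)*90221 = (1873 - 1309)*90221 = 564*90221 = 50884644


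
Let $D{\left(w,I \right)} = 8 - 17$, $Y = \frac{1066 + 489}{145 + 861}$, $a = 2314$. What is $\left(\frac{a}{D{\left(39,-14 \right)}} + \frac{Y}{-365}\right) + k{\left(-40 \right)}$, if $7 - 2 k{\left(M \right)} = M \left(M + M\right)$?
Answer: $- \frac{612566117}{330471} \approx -1853.6$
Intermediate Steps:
$Y = \frac{1555}{1006} \approx 1.5457$
$k{\left(M \right)} = \frac{7}{2} - M^{2}$ ($k{\left(M \right)} = \frac{7}{2} - \frac{M \left(M + M\right)}{2} = \frac{7}{2} - \frac{M 2 M}{2} = \frac{7}{2} - \frac{2 M^{2}}{2} = \frac{7}{2} - M^{2}$)
$D{\left(w,I \right)} = -9$
$\left(\frac{a}{D{\left(39,-14 \right)}} + \frac{Y}{-365}\right) + k{\left(-40 \right)} = \left(\frac{2314}{-9} + \frac{1555}{1006 \left(-365\right)}\right) + \left(\frac{7}{2} - \left(-40\right)^{2}\right) = \left(2314 \left(- \frac{1}{9}\right) + \frac{1555}{1006} \left(- \frac{1}{365}\right)\right) + \left(\frac{7}{2} - 1600\right) = \left(- \frac{2314}{9} - \frac{311}{73438}\right) + \left(\frac{7}{2} - 1600\right) = - \frac{169938331}{660942} - \frac{3193}{2} = - \frac{612566117}{330471}$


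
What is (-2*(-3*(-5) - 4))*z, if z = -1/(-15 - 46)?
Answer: -22/61 ≈ -0.36066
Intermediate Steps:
z = 1/61 (z = -1/(-61) = -1*(-1/61) = 1/61 ≈ 0.016393)
(-2*(-3*(-5) - 4))*z = -2*(-3*(-5) - 4)*(1/61) = -2*(15 - 4)*(1/61) = -2*11*(1/61) = -22*1/61 = -22/61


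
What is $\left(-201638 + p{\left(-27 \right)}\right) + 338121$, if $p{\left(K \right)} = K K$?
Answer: $137212$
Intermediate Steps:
$p{\left(K \right)} = K^{2}$
$\left(-201638 + p{\left(-27 \right)}\right) + 338121 = \left(-201638 + \left(-27\right)^{2}\right) + 338121 = \left(-201638 + 729\right) + 338121 = -200909 + 338121 = 137212$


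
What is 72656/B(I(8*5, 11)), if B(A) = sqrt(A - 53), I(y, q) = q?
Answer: -36328*I*sqrt(42)/21 ≈ -11211.0*I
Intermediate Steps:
B(A) = sqrt(-53 + A)
72656/B(I(8*5, 11)) = 72656/(sqrt(-53 + 11)) = 72656/(sqrt(-42)) = 72656/((I*sqrt(42))) = 72656*(-I*sqrt(42)/42) = -36328*I*sqrt(42)/21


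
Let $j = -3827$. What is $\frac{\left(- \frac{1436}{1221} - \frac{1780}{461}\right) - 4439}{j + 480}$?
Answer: $\frac{2501464135}{1883962707} \approx 1.3278$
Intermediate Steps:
$\frac{\left(- \frac{1436}{1221} - \frac{1780}{461}\right) - 4439}{j + 480} = \frac{\left(- \frac{1436}{1221} - \frac{1780}{461}\right) - 4439}{-3827 + 480} = \frac{\left(\left(-1436\right) \frac{1}{1221} - \frac{1780}{461}\right) - 4439}{-3347} = \left(\left(- \frac{1436}{1221} - \frac{1780}{461}\right) - 4439\right) \left(- \frac{1}{3347}\right) = \left(- \frac{2835376}{562881} - 4439\right) \left(- \frac{1}{3347}\right) = \left(- \frac{2501464135}{562881}\right) \left(- \frac{1}{3347}\right) = \frac{2501464135}{1883962707}$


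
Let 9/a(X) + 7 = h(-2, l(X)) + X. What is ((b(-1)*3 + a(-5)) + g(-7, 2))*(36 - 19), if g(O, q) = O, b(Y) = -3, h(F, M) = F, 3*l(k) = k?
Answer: -3961/14 ≈ -282.93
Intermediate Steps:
l(k) = k/3
a(X) = 9/(-9 + X) (a(X) = 9/(-7 + (-2 + X)) = 9/(-9 + X))
((b(-1)*3 + a(-5)) + g(-7, 2))*(36 - 19) = ((-3*3 + 9/(-9 - 5)) - 7)*(36 - 19) = ((-9 + 9/(-14)) - 7)*17 = ((-9 + 9*(-1/14)) - 7)*17 = ((-9 - 9/14) - 7)*17 = (-135/14 - 7)*17 = -233/14*17 = -3961/14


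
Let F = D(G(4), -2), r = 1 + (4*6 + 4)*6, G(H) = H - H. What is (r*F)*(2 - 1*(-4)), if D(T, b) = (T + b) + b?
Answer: -4056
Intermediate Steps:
G(H) = 0
D(T, b) = T + 2*b
r = 169 (r = 1 + (24 + 4)*6 = 1 + 28*6 = 1 + 168 = 169)
F = -4 (F = 0 + 2*(-2) = 0 - 4 = -4)
(r*F)*(2 - 1*(-4)) = (169*(-4))*(2 - 1*(-4)) = -676*(2 + 4) = -676*6 = -4056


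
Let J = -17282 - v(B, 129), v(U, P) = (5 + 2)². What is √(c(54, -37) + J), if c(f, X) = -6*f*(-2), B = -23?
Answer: I*√16683 ≈ 129.16*I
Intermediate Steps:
c(f, X) = 12*f
v(U, P) = 49 (v(U, P) = 7² = 49)
J = -17331 (J = -17282 - 1*49 = -17282 - 49 = -17331)
√(c(54, -37) + J) = √(12*54 - 17331) = √(648 - 17331) = √(-16683) = I*√16683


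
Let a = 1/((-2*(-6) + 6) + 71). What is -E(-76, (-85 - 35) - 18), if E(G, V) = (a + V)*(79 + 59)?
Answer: 1694778/89 ≈ 19042.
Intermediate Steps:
a = 1/89 (a = 1/((12 + 6) + 71) = 1/(18 + 71) = 1/89 ≈ 0.011236)
E(G, V) = 138/89 + 138*V (E(G, V) = (1/89 + V)*(79 + 59) = (1/89 + V)*138 = 138/89 + 138*V)
-E(-76, (-85 - 35) - 18) = -(138/89 + 138*((-85 - 35) - 18)) = -(138/89 + 138*(-120 - 18)) = -(138/89 + 138*(-138)) = -(138/89 - 19044) = -1*(-1694778/89) = 1694778/89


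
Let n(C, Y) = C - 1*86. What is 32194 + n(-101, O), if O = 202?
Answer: 32007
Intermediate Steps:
n(C, Y) = -86 + C (n(C, Y) = C - 86 = -86 + C)
32194 + n(-101, O) = 32194 + (-86 - 101) = 32194 - 187 = 32007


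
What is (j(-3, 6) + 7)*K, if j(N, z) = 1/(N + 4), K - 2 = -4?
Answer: -16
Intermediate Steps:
K = -2 (K = 2 - 4 = -2)
j(N, z) = 1/(4 + N)
(j(-3, 6) + 7)*K = (1/(4 - 3) + 7)*(-2) = (1/1 + 7)*(-2) = (1 + 7)*(-2) = 8*(-2) = -16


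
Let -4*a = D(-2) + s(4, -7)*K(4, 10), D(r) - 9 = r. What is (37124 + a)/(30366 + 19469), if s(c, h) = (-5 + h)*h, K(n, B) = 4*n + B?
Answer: 29261/39868 ≈ 0.73395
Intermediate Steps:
K(n, B) = B + 4*n
D(r) = 9 + r
s(c, h) = h*(-5 + h)
a = -2191/4 (a = -((9 - 2) + (-7*(-5 - 7))*(10 + 4*4))/4 = -(7 + (-7*(-12))*(10 + 16))/4 = -(7 + 84*26)/4 = -(7 + 2184)/4 = -1/4*2191 = -2191/4 ≈ -547.75)
(37124 + a)/(30366 + 19469) = (37124 - 2191/4)/(30366 + 19469) = (146305/4)/49835 = (146305/4)*(1/49835) = 29261/39868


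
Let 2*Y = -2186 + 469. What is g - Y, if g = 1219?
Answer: 4155/2 ≈ 2077.5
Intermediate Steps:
Y = -1717/2 (Y = (-2186 + 469)/2 = (½)*(-1717) = -1717/2 ≈ -858.50)
g - Y = 1219 - 1*(-1717/2) = 1219 + 1717/2 = 4155/2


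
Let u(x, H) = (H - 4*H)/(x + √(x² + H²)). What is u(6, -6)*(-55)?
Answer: 165 - 165*√2 ≈ -68.345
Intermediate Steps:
u(x, H) = -3*H/(x + √(H² + x²)) (u(x, H) = (-3*H)/(x + √(H² + x²)) = -3*H/(x + √(H² + x²)))
u(6, -6)*(-55) = -3*(-6)/(6 + √((-6)² + 6²))*(-55) = -3*(-6)/(6 + √(36 + 36))*(-55) = -3*(-6)/(6 + √72)*(-55) = -3*(-6)/(6 + 6*√2)*(-55) = (18/(6 + 6*√2))*(-55) = -990/(6 + 6*√2)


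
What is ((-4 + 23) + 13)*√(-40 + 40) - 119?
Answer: -119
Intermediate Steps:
((-4 + 23) + 13)*√(-40 + 40) - 119 = (19 + 13)*√0 - 119 = 32*0 - 119 = 0 - 119 = -119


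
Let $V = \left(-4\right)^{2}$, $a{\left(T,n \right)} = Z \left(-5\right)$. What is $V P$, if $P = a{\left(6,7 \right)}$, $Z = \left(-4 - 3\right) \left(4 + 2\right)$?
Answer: $3360$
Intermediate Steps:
$Z = -42$ ($Z = \left(-7\right) 6 = -42$)
$a{\left(T,n \right)} = 210$ ($a{\left(T,n \right)} = \left(-42\right) \left(-5\right) = 210$)
$P = 210$
$V = 16$
$V P = 16 \cdot 210 = 3360$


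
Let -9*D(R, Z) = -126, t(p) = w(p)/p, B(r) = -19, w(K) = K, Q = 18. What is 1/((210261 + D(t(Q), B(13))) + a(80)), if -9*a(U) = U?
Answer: 9/1892395 ≈ 4.7559e-6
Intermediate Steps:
a(U) = -U/9
t(p) = 1 (t(p) = p/p = 1)
D(R, Z) = 14 (D(R, Z) = -⅑*(-126) = 14)
1/((210261 + D(t(Q), B(13))) + a(80)) = 1/((210261 + 14) - ⅑*80) = 1/(210275 - 80/9) = 1/(1892395/9) = 9/1892395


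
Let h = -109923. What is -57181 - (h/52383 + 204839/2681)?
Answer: -2680289238579/46812941 ≈ -57255.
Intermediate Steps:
-57181 - (h/52383 + 204839/2681) = -57181 - (-109923/52383 + 204839/2681) = -57181 - (-109923*1/52383 + 204839*(1/2681)) = -57181 - (-36641/17461 + 204839/2681) = -57181 - 1*3478459258/46812941 = -57181 - 3478459258/46812941 = -2680289238579/46812941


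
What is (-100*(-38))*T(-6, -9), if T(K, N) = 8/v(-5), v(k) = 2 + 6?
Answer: 3800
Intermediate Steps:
v(k) = 8
T(K, N) = 1 (T(K, N) = 8/8 = 8*(⅛) = 1)
(-100*(-38))*T(-6, -9) = -100*(-38)*1 = 3800*1 = 3800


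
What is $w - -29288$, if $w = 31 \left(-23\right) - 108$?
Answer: $28467$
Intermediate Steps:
$w = -821$ ($w = -713 - 108 = -821$)
$w - -29288 = -821 - -29288 = -821 + 29288 = 28467$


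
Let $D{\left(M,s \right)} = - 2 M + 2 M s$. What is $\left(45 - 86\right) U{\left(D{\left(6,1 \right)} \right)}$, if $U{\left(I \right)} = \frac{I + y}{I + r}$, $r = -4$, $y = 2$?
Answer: $\frac{41}{2} \approx 20.5$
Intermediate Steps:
$D{\left(M,s \right)} = - 2 M + 2 M s$
$U{\left(I \right)} = \frac{2 + I}{-4 + I}$ ($U{\left(I \right)} = \frac{I + 2}{I - 4} = \frac{2 + I}{-4 + I}$)
$\left(45 - 86\right) U{\left(D{\left(6,1 \right)} \right)} = \left(45 - 86\right) \frac{2 + 2 \cdot 6 \left(-1 + 1\right)}{-4 + 2 \cdot 6 \left(-1 + 1\right)} = \left(45 - 86\right) \frac{2 + 2 \cdot 6 \cdot 0}{-4 + 2 \cdot 6 \cdot 0} = - 41 \frac{2 + 0}{-4 + 0} = - 41 \frac{1}{-4} \cdot 2 = - 41 \left(\left(- \frac{1}{4}\right) 2\right) = \left(-41\right) \left(- \frac{1}{2}\right) = \frac{41}{2}$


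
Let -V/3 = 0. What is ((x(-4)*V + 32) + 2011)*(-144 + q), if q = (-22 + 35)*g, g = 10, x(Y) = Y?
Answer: -28602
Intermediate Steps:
V = 0 (V = -3*0 = 0)
q = 130 (q = (-22 + 35)*10 = 13*10 = 130)
((x(-4)*V + 32) + 2011)*(-144 + q) = ((-4*0 + 32) + 2011)*(-144 + 130) = ((0 + 32) + 2011)*(-14) = (32 + 2011)*(-14) = 2043*(-14) = -28602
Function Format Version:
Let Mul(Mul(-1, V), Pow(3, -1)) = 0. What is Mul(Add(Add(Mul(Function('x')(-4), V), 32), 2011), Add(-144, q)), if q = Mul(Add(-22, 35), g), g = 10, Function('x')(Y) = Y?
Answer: -28602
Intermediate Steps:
V = 0 (V = Mul(-3, 0) = 0)
q = 130 (q = Mul(Add(-22, 35), 10) = Mul(13, 10) = 130)
Mul(Add(Add(Mul(Function('x')(-4), V), 32), 2011), Add(-144, q)) = Mul(Add(Add(Mul(-4, 0), 32), 2011), Add(-144, 130)) = Mul(Add(Add(0, 32), 2011), -14) = Mul(Add(32, 2011), -14) = Mul(2043, -14) = -28602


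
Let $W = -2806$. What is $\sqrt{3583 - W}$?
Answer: $\sqrt{6389} \approx 79.931$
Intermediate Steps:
$\sqrt{3583 - W} = \sqrt{3583 - -2806} = \sqrt{3583 + 2806} = \sqrt{6389}$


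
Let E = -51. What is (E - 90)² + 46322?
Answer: 66203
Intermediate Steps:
(E - 90)² + 46322 = (-51 - 90)² + 46322 = (-141)² + 46322 = 19881 + 46322 = 66203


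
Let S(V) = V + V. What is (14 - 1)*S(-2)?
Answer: -52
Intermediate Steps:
S(V) = 2*V
(14 - 1)*S(-2) = (14 - 1)*(2*(-2)) = 13*(-4) = -52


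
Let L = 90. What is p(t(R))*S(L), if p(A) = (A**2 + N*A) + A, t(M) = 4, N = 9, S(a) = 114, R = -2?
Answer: 6384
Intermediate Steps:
p(A) = A**2 + 10*A (p(A) = (A**2 + 9*A) + A = A**2 + 10*A)
p(t(R))*S(L) = (4*(10 + 4))*114 = (4*14)*114 = 56*114 = 6384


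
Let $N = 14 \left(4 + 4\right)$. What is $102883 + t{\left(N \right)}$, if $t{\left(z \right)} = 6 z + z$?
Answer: $103667$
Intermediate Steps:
$N = 112$ ($N = 14 \cdot 8 = 112$)
$t{\left(z \right)} = 7 z$
$102883 + t{\left(N \right)} = 102883 + 7 \cdot 112 = 102883 + 784 = 103667$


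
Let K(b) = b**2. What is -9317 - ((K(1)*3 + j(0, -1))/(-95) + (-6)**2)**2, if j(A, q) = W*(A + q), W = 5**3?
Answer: -96631689/9025 ≈ -10707.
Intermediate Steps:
W = 125
j(A, q) = 125*A + 125*q (j(A, q) = 125*(A + q) = 125*A + 125*q)
-9317 - ((K(1)*3 + j(0, -1))/(-95) + (-6)**2)**2 = -9317 - ((1**2*3 + (125*0 + 125*(-1)))/(-95) + (-6)**2)**2 = -9317 - ((1*3 + (0 - 125))*(-1/95) + 36)**2 = -9317 - ((3 - 125)*(-1/95) + 36)**2 = -9317 - (-122*(-1/95) + 36)**2 = -9317 - (122/95 + 36)**2 = -9317 - (3542/95)**2 = -9317 - 1*12545764/9025 = -9317 - 12545764/9025 = -96631689/9025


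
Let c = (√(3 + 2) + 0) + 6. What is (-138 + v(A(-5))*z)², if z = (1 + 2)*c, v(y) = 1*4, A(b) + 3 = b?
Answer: 5076 - 1584*√5 ≈ 1534.1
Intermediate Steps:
A(b) = -3 + b
c = 6 + √5 (c = (√5 + 0) + 6 = √5 + 6 = 6 + √5 ≈ 8.2361)
v(y) = 4
z = 18 + 3*√5 (z = (1 + 2)*(6 + √5) = 3*(6 + √5) = 18 + 3*√5 ≈ 24.708)
(-138 + v(A(-5))*z)² = (-138 + 4*(18 + 3*√5))² = (-138 + (72 + 12*√5))² = (-66 + 12*√5)²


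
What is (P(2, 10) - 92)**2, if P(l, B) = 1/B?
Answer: 844561/100 ≈ 8445.6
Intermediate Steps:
(P(2, 10) - 92)**2 = (1/10 - 92)**2 = (-919/10)**2 = 844561/100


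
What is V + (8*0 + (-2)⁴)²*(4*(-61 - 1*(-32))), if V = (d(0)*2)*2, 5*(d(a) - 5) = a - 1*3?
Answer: -148392/5 ≈ -29678.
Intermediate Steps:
d(a) = 22/5 + a/5 (d(a) = 5 + (a - 1*3)/5 = 5 + (a - 3)/5 = 5 + (-3 + a)/5 = 5 + (-⅗ + a/5) = 22/5 + a/5)
V = 88/5 (V = ((22/5 + (⅕)*0)*2)*2 = ((22/5 + 0)*2)*2 = ((22/5)*2)*2 = (44/5)*2 = 88/5 ≈ 17.600)
V + (8*0 + (-2)⁴)²*(4*(-61 - 1*(-32))) = 88/5 + (8*0 + (-2)⁴)²*(4*(-61 - 1*(-32))) = 88/5 + (0 + 16)²*(4*(-61 + 32)) = 88/5 + 16²*(4*(-29)) = 88/5 + 256*(-116) = 88/5 - 29696 = -148392/5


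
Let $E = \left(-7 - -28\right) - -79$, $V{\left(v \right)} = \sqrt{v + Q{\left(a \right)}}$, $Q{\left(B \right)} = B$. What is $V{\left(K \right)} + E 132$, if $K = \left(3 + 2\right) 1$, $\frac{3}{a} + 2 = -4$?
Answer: $13200 + \frac{3 \sqrt{2}}{2} \approx 13202.0$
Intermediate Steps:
$a = - \frac{1}{2}$ ($a = \frac{3}{-2 - 4} = \frac{3}{-6} = 3 \left(- \frac{1}{6}\right) = - \frac{1}{2} \approx -0.5$)
$K = 5$ ($K = 5 \cdot 1 = 5$)
$V{\left(v \right)} = \sqrt{- \frac{1}{2} + v}$ ($V{\left(v \right)} = \sqrt{v - \frac{1}{2}} = \sqrt{- \frac{1}{2} + v}$)
$E = 100$ ($E = \left(-7 + 28\right) + 79 = 21 + 79 = 100$)
$V{\left(K \right)} + E 132 = \frac{\sqrt{-2 + 4 \cdot 5}}{2} + 100 \cdot 132 = \frac{\sqrt{-2 + 20}}{2} + 13200 = \frac{\sqrt{18}}{2} + 13200 = \frac{3 \sqrt{2}}{2} + 13200 = 13200 + \frac{3 \sqrt{2}}{2}$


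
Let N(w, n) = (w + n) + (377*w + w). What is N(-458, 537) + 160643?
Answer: -12402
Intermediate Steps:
N(w, n) = n + 379*w (N(w, n) = (n + w) + 378*w = n + 379*w)
N(-458, 537) + 160643 = (537 + 379*(-458)) + 160643 = (537 - 173582) + 160643 = -173045 + 160643 = -12402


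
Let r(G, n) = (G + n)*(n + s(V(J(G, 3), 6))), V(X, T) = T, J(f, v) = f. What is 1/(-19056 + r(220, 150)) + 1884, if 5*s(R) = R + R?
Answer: 70333489/37332 ≈ 1884.0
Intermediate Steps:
s(R) = 2*R/5 (s(R) = (R + R)/5 = (2*R)/5 = 2*R/5)
r(G, n) = (12/5 + n)*(G + n) (r(G, n) = (G + n)*(n + (⅖)*6) = (G + n)*(n + 12/5) = (G + n)*(12/5 + n) = (12/5 + n)*(G + n))
1/(-19056 + r(220, 150)) + 1884 = 1/(-19056 + (150² + (12/5)*220 + (12/5)*150 + 220*150)) + 1884 = 1/(-19056 + (22500 + 528 + 360 + 33000)) + 1884 = 1/(-19056 + 56388) + 1884 = 1/37332 + 1884 = 70333489/37332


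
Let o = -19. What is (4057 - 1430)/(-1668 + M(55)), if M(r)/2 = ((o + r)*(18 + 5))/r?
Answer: -144485/90084 ≈ -1.6039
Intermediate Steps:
M(r) = 2*(-437 + 23*r)/r (M(r) = 2*(((-19 + r)*(18 + 5))/r) = 2*(((-19 + r)*23)/r) = 2*((-437 + 23*r)/r) = 2*(-437 + 23*r)/r)
(4057 - 1430)/(-1668 + M(55)) = (4057 - 1430)/(-1668 + (46 - 874/55)) = 2627/(-1668 + (46 - 874*1/55)) = 2627/(-1668 + (46 - 874/55)) = 2627/(-1668 + 1656/55) = 2627/(-90084/55) = 2627*(-55/90084) = -144485/90084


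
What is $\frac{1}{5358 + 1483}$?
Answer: $\frac{1}{6841} \approx 0.00014618$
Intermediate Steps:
$\frac{1}{5358 + 1483} = \frac{1}{6841}$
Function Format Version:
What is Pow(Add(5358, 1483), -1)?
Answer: Rational(1, 6841) ≈ 0.00014618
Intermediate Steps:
Pow(Add(5358, 1483), -1) = Pow(6841, -1) = Rational(1, 6841)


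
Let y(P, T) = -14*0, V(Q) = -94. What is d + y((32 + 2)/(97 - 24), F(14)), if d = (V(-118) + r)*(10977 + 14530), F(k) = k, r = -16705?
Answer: -428492093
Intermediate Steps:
d = -428492093 (d = (-94 - 16705)*(10977 + 14530) = -16799*25507 = -428492093)
y(P, T) = 0
d + y((32 + 2)/(97 - 24), F(14)) = -428492093 + 0 = -428492093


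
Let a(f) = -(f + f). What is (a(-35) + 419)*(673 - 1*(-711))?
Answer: 676776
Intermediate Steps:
a(f) = -2*f
(a(-35) + 419)*(673 - 1*(-711)) = (-2*(-35) + 419)*(673 - 1*(-711)) = (70 + 419)*(673 + 711) = 489*1384 = 676776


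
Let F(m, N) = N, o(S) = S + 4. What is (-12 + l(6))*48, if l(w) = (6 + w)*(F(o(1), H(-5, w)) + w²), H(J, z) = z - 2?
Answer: 22464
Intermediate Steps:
H(J, z) = -2 + z
o(S) = 4 + S
l(w) = (6 + w)*(-2 + w + w²) (l(w) = (6 + w)*((-2 + w) + w²) = (6 + w)*(-2 + w + w²))
(-12 + l(6))*48 = (-12 + (-12 + 6³ + 4*6 + 7*6²))*48 = (-12 + (-12 + 216 + 24 + 7*36))*48 = (-12 + (-12 + 216 + 24 + 252))*48 = (-12 + 480)*48 = 468*48 = 22464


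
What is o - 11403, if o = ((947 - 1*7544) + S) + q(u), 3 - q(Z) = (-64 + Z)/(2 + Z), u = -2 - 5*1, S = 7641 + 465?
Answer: -49526/5 ≈ -9905.2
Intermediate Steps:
S = 8106
u = -7 (u = -2 - 5 = -7)
q(Z) = 3 - (-64 + Z)/(2 + Z)
o = 7489/5 (o = ((947 - 1*7544) + 8106) + 2*(35 - 7)/(2 - 7) = ((947 - 7544) + 8106) + 2*28/(-5) = (-6597 + 8106) + 2*(-⅕)*28 = 1509 - 56/5 = 7489/5 ≈ 1497.8)
o - 11403 = 7489/5 - 11403 = -49526/5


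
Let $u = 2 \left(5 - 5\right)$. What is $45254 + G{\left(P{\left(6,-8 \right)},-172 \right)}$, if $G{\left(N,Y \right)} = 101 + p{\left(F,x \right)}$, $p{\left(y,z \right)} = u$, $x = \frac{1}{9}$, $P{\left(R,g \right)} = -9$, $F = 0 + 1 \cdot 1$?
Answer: $45355$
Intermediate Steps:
$F = 1$ ($F = 0 + 1 = 1$)
$u = 0$ ($u = 2 \cdot 0 = 0$)
$x = \frac{1}{9} \approx 0.11111$
$p{\left(y,z \right)} = 0$
$G{\left(N,Y \right)} = 101$ ($G{\left(N,Y \right)} = 101 + 0 = 101$)
$45254 + G{\left(P{\left(6,-8 \right)},-172 \right)} = 45254 + 101 = 45355$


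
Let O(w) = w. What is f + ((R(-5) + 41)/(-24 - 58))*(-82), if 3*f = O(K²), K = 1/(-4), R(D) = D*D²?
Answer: -4031/48 ≈ -83.979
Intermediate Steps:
R(D) = D³
K = -¼ ≈ -0.25000
f = 1/48 (f = (-¼)²/3 = (⅓)*(1/16) = 1/48 ≈ 0.020833)
f + ((R(-5) + 41)/(-24 - 58))*(-82) = 1/48 + (((-5)³ + 41)/(-24 - 58))*(-82) = 1/48 + ((-125 + 41)/(-82))*(-82) = 1/48 - 84*(-1/82)*(-82) = 1/48 + (42/41)*(-82) = 1/48 - 84 = -4031/48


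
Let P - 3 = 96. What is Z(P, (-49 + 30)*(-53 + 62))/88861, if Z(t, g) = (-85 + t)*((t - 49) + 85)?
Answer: 1890/88861 ≈ 0.021269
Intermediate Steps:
P = 99 (P = 3 + 96 = 99)
Z(t, g) = (-85 + t)*(36 + t) (Z(t, g) = (-85 + t)*((-49 + t) + 85) = (-85 + t)*(36 + t))
Z(P, (-49 + 30)*(-53 + 62))/88861 = (-3060 + 99² - 49*99)/88861 = (-3060 + 9801 - 4851)*(1/88861) = 1890*(1/88861) = 1890/88861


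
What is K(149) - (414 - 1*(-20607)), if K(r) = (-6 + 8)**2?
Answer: -21017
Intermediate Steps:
K(r) = 4 (K(r) = 2**2 = 4)
K(149) - (414 - 1*(-20607)) = 4 - (414 - 1*(-20607)) = 4 - (414 + 20607) = 4 - 1*21021 = 4 - 21021 = -21017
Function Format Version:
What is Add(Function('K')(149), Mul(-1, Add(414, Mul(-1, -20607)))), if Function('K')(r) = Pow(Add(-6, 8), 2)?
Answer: -21017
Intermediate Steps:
Function('K')(r) = 4 (Function('K')(r) = Pow(2, 2) = 4)
Add(Function('K')(149), Mul(-1, Add(414, Mul(-1, -20607)))) = Add(4, Mul(-1, Add(414, Mul(-1, -20607)))) = Add(4, Mul(-1, Add(414, 20607))) = Add(4, Mul(-1, 21021)) = Add(4, -21021) = -21017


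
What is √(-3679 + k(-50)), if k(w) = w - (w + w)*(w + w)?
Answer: I*√13729 ≈ 117.17*I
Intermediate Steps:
k(w) = w - 4*w² (k(w) = w - 2*w*2*w = w - 4*w²)
√(-3679 + k(-50)) = √(-3679 - 50*(1 - 4*(-50))) = √(-3679 - 50*(1 + 200)) = √(-3679 - 50*201) = √(-3679 - 10050) = √(-13729) = I*√13729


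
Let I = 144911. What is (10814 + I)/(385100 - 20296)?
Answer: 155725/364804 ≈ 0.42687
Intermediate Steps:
(10814 + I)/(385100 - 20296) = (10814 + 144911)/(385100 - 20296) = 155725/364804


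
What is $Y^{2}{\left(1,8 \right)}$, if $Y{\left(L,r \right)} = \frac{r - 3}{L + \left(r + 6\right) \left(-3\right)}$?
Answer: $\frac{25}{1681} \approx 0.014872$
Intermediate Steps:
$Y{\left(L,r \right)} = \frac{-3 + r}{-18 + L - 3 r}$ ($Y{\left(L,r \right)} = \frac{-3 + r}{L + \left(6 + r\right) \left(-3\right)} = \frac{-3 + r}{L - \left(18 + 3 r\right)} = \frac{-3 + r}{-18 + L - 3 r}$)
$Y^{2}{\left(1,8 \right)} = \left(\frac{3 - 8}{18 - 1 + 3 \cdot 8}\right)^{2} = \left(\frac{3 - 8}{18 - 1 + 24}\right)^{2} = \left(\frac{1}{41} \left(-5\right)\right)^{2} = \left(- \frac{5}{41}\right)^{2} = \frac{25}{1681}$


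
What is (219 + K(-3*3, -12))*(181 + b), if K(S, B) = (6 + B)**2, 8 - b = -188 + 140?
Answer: 60435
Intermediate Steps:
b = 56 (b = 8 - (-188 + 140) = 8 - 1*(-48) = 8 + 48 = 56)
(219 + K(-3*3, -12))*(181 + b) = (219 + (6 - 12)**2)*(181 + 56) = (219 + (-6)**2)*237 = (219 + 36)*237 = 255*237 = 60435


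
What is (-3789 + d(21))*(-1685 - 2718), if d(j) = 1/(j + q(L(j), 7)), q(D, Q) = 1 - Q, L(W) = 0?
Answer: 250240102/15 ≈ 1.6683e+7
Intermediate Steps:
d(j) = 1/(-6 + j) (d(j) = 1/(j + (1 - 1*7)) = 1/(j + (1 - 7)) = 1/(j - 6) = 1/(-6 + j))
(-3789 + d(21))*(-1685 - 2718) = (-3789 + 1/(-6 + 21))*(-1685 - 2718) = (-3789 + 1/15)*(-4403) = -56834/15*(-4403) = 250240102/15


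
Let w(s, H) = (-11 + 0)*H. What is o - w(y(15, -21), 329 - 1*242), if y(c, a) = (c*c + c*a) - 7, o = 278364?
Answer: 279321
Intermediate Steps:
y(c, a) = -7 + c**2 + a*c (y(c, a) = (c**2 + a*c) - 7 = -7 + c**2 + a*c)
w(s, H) = -11*H
o - w(y(15, -21), 329 - 1*242) = 278364 - (-11)*(329 - 1*242) = 278364 - (-11)*(329 - 242) = 278364 - (-11)*87 = 278364 - 1*(-957) = 278364 + 957 = 279321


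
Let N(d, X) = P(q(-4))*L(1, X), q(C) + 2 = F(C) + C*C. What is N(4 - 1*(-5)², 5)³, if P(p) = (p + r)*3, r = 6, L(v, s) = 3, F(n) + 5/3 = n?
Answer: 2146689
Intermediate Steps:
F(n) = -5/3 + n
q(C) = -11/3 + C + C² (q(C) = -2 + ((-5/3 + C) + C*C) = -2 + ((-5/3 + C) + C²) = -2 + (-5/3 + C + C²) = -11/3 + C + C²)
P(p) = 18 + 3*p (P(p) = (p + 6)*3 = (6 + p)*3 = 18 + 3*p)
N(d, X) = 129 (N(d, X) = (18 + 3*(-11/3 - 4 + (-4)²))*3 = (18 + 3*(-11/3 - 4 + 16))*3 = (18 + 3*(25/3))*3 = (18 + 25)*3 = 43*3 = 129)
N(4 - 1*(-5)², 5)³ = 129³ = 2146689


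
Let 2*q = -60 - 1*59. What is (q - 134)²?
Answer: 149769/4 ≈ 37442.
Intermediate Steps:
q = -119/2 (q = (-60 - 1*59)/2 = (-60 - 59)/2 = (½)*(-119) = -119/2 ≈ -59.500)
(q - 134)² = (-119/2 - 134)² = (-387/2)² = 149769/4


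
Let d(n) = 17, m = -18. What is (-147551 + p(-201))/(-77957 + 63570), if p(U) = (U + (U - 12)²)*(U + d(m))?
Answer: 8458463/14387 ≈ 587.92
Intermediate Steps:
p(U) = (17 + U)*(U + (-12 + U)²) (p(U) = (U + (U - 12)²)*(U + 17) = (U + (-12 + U)²)*(17 + U) = (17 + U)*(U + (-12 + U)²))
(-147551 + p(-201))/(-77957 + 63570) = (-147551 + (2448 + (-201)³ - 247*(-201) - 6*(-201)²))/(-77957 + 63570) = (-147551 + (2448 - 8120601 + 49647 - 6*40401))/(-14387) = (-147551 + (2448 - 8120601 + 49647 - 242406))*(-1/14387) = (-147551 - 8310912)*(-1/14387) = -8458463*(-1/14387) = 8458463/14387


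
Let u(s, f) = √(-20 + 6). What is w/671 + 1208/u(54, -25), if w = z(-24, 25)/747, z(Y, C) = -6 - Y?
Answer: 2/55693 - 604*I*√14/7 ≈ 3.5911e-5 - 322.85*I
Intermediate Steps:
u(s, f) = I*√14 (u(s, f) = √(-14) = I*√14)
w = 2/83 (w = (-6 - 1*(-24))/747 = (-6 + 24)*(1/747) = 18*(1/747) = 2/83 ≈ 0.024096)
w/671 + 1208/u(54, -25) = (2/83)/671 + 1208/((I*√14)) = (2/83)*(1/671) + 1208*(-I*√14/14) = 2/55693 - 604*I*√14/7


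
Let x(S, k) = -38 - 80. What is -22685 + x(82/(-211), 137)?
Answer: -22803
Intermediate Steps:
x(S, k) = -118
-22685 + x(82/(-211), 137) = -22685 - 118 = -22803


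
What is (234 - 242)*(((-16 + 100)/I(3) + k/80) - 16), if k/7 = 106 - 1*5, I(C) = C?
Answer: -1667/10 ≈ -166.70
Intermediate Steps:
k = 707 (k = 7*(106 - 1*5) = 7*(106 - 5) = 7*101 = 707)
(234 - 242)*(((-16 + 100)/I(3) + k/80) - 16) = (234 - 242)*(((-16 + 100)/3 + 707/80) - 16) = -8*((84*(⅓) + 707*(1/80)) - 16) = -8*((28 + 707/80) - 16) = -8*(2947/80 - 16) = -8*1667/80 = -1667/10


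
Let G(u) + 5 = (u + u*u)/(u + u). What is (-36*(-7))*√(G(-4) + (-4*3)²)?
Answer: 630*√22 ≈ 2955.0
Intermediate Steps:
G(u) = -5 + (u + u²)/(2*u) (G(u) = -5 + (u + u*u)/(u + u) = -5 + (u + u²)/((2*u)) = -5 + (u + u²)*(1/(2*u)) = -5 + (u + u²)/(2*u))
(-36*(-7))*√(G(-4) + (-4*3)²) = (-36*(-7))*√((-9/2 + (½)*(-4)) + (-4*3)²) = 252*√((-9/2 - 2) + (-12)²) = 252*√(-13/2 + 144) = 252*√(275/2) = 252*(5*√22/2) = 630*√22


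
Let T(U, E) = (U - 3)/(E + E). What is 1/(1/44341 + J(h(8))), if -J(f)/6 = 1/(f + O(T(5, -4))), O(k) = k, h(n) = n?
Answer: -1374571/1064153 ≈ -1.2917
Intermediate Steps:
T(U, E) = (-3 + U)/(2*E) (T(U, E) = (-3 + U)/((2*E)) = (-3 + U)*(1/(2*E)) = (-3 + U)/(2*E))
J(f) = -6/(-1/4 + f) (J(f) = -6/(f + (1/2)*(-3 + 5)/(-4)) = -6/(f + (1/2)*(-1/4)*2) = -6/(f - 1/4) = -6/(-1/4 + f))
1/(1/44341 + J(h(8))) = 1/(1/44341 - 24/(-1 + 4*8)) = 1/(1/44341 - 24/(-1 + 32)) = 1/(1/44341 - 24/31) = 1/(-1064153/1374571) = -1374571/1064153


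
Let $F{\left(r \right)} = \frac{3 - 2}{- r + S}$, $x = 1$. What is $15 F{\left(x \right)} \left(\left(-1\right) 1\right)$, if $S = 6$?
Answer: $-3$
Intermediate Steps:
$F{\left(r \right)} = \frac{1}{6 - r}$ ($F{\left(r \right)} = \frac{3 - 2}{- r + 6} = 1 \frac{1}{6 - r} = \frac{1}{6 - r}$)
$15 F{\left(x \right)} \left(\left(-1\right) 1\right) = 15 \left(- \frac{1}{-6 + 1}\right) \left(\left(-1\right) 1\right) = 15 \left(- \frac{1}{-5}\right) \left(-1\right) = 15 \left(\left(-1\right) \left(- \frac{1}{5}\right)\right) \left(-1\right) = 15 \cdot \frac{1}{5} \left(-1\right) = 3 \left(-1\right) = -3$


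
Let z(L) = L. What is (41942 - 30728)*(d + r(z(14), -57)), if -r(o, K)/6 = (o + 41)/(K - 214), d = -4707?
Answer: -14300844138/271 ≈ -5.2771e+7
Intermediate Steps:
r(o, K) = -6*(41 + o)/(-214 + K) (r(o, K) = -6*(o + 41)/(K - 214) = -6*(41 + o)/(-214 + K))
(41942 - 30728)*(d + r(z(14), -57)) = (41942 - 30728)*(-4707 + 6*(-41 - 1*14)/(-214 - 57)) = 11214*(-4707 + 6*(-41 - 14)/(-271)) = 11214*(-4707 + 6*(-1/271)*(-55)) = 11214*(-4707 + 330/271) = 11214*(-1275267/271) = -14300844138/271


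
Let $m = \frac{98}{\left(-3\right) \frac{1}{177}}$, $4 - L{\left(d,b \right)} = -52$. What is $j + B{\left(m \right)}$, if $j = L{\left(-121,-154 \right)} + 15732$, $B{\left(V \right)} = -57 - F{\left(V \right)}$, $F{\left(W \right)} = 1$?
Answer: $15730$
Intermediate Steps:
$L{\left(d,b \right)} = 56$ ($L{\left(d,b \right)} = 4 - -52 = 4 + 52 = 56$)
$m = -5782$ ($m = \frac{98}{\left(-3\right) \frac{1}{177}} = \frac{98}{- \frac{1}{59}} = 98 \left(-59\right) = -5782$)
$B{\left(V \right)} = -58$ ($B{\left(V \right)} = -57 - 1 = -58$)
$j = 15788$ ($j = 56 + 15732 = 15788$)
$j + B{\left(m \right)} = 15788 - 58 = 15730$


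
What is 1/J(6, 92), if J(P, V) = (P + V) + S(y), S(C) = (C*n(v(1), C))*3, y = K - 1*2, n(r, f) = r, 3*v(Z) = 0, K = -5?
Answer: 1/98 ≈ 0.010204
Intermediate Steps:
v(Z) = 0 (v(Z) = (⅓)*0 = 0)
y = -7 (y = -5 - 1*2 = -5 - 2 = -7)
S(C) = 0 (S(C) = (C*0)*3 = 0*3 = 0)
J(P, V) = P + V (J(P, V) = (P + V) + 0 = P + V)
1/J(6, 92) = 1/(6 + 92) = 1/98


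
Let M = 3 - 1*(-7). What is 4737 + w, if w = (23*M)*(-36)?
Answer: -3543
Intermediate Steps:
M = 10 (M = 3 + 7 = 10)
w = -8280 (w = (23*10)*(-36) = 230*(-36) = -8280)
4737 + w = 4737 - 8280 = -3543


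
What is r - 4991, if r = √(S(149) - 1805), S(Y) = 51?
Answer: -4991 + I*√1754 ≈ -4991.0 + 41.881*I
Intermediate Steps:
r = I*√1754 (r = √(51 - 1805) = √(-1754) = I*√1754 ≈ 41.881*I)
r - 4991 = I*√1754 - 4991 = -4991 + I*√1754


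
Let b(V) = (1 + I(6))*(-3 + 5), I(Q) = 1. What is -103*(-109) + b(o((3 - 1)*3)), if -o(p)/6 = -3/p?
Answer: 11231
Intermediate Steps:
o(p) = 18/p (o(p) = -(-18)/p = 18/p)
b(V) = 4 (b(V) = (1 + 1)*(-3 + 5) = 2*2 = 4)
-103*(-109) + b(o((3 - 1)*3)) = -103*(-109) + 4 = 11227 + 4 = 11231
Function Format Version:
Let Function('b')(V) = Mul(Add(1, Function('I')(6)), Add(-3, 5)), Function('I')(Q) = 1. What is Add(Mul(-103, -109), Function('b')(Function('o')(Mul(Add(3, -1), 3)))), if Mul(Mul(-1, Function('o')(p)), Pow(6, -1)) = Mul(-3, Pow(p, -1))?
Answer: 11231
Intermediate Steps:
Function('o')(p) = Mul(18, Pow(p, -1)) (Function('o')(p) = Mul(-6, Mul(-3, Pow(p, -1))) = Mul(18, Pow(p, -1)))
Function('b')(V) = 4 (Function('b')(V) = Mul(Add(1, 1), Add(-3, 5)) = Mul(2, 2) = 4)
Add(Mul(-103, -109), Function('b')(Function('o')(Mul(Add(3, -1), 3)))) = Add(Mul(-103, -109), 4) = Add(11227, 4) = 11231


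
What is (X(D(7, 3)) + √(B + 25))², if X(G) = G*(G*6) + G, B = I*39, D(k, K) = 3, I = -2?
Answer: (57 + I*√53)² ≈ 3196.0 + 829.93*I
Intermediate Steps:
B = -78 (B = -2*39 = -78)
X(G) = G + 6*G² (X(G) = G*(6*G) + G = 6*G² + G = G + 6*G²)
(X(D(7, 3)) + √(B + 25))² = (3*(1 + 6*3) + √(-78 + 25))² = (3*(1 + 18) + √(-53))² = (3*19 + I*√53)² = (57 + I*√53)²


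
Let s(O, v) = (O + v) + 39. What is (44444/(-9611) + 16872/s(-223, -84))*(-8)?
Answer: 348135568/643937 ≈ 540.64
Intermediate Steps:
s(O, v) = 39 + O + v
(44444/(-9611) + 16872/s(-223, -84))*(-8) = (44444/(-9611) + 16872/(39 - 223 - 84))*(-8) = (44444*(-1/9611) + 16872/(-268))*(-8) = (-44444/9611 + 16872*(-1/268))*(-8) = (-44444/9611 - 4218/67)*(-8) = -43516946/643937*(-8) = 348135568/643937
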